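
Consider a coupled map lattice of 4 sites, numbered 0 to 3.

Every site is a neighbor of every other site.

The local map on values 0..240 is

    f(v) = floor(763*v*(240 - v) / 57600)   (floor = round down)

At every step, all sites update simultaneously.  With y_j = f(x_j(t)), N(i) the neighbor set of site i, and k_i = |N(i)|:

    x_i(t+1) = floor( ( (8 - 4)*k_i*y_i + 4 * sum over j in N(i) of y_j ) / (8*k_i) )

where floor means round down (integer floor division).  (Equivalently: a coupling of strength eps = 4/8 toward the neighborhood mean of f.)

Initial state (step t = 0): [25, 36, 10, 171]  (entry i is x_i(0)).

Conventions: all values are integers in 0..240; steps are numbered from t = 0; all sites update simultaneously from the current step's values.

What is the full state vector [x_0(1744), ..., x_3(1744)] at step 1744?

Simulating step by step:
t=0: [25, 36, 10, 171]
t=1: [82, 91, 69, 111]
t=2: [172, 175, 167, 178]
t=3: [153, 151, 155, 150]
t=4: [176, 177, 175, 177]
t=5: [148, 147, 148, 147]
t=6: [180, 180, 180, 180]
t=7: [143, 143, 143, 143]
t=8: [183, 183, 183, 183]
t=9: [138, 138, 138, 138]
t=10: [186, 186, 186, 186]
t=11: [133, 133, 133, 133]
t=12: [188, 188, 188, 188]
t=13: [129, 129, 129, 129]
t=14: [189, 189, 189, 189]
t=15: [127, 127, 127, 127]
t=16: [190, 190, 190, 190]
t=17: [125, 125, 125, 125]
t=18: [190, 190, 190, 190]

Answer: [190, 190, 190, 190]
Key observation: The state at step 16, [190, 190, 190, 190], reappears at step 18: the system is in a cycle of period 2 from step 16 on.  Therefore the state at step 1744 equals the state at step 16 + ((1744 - 16) mod 2) = 16, which is [190, 190, 190, 190].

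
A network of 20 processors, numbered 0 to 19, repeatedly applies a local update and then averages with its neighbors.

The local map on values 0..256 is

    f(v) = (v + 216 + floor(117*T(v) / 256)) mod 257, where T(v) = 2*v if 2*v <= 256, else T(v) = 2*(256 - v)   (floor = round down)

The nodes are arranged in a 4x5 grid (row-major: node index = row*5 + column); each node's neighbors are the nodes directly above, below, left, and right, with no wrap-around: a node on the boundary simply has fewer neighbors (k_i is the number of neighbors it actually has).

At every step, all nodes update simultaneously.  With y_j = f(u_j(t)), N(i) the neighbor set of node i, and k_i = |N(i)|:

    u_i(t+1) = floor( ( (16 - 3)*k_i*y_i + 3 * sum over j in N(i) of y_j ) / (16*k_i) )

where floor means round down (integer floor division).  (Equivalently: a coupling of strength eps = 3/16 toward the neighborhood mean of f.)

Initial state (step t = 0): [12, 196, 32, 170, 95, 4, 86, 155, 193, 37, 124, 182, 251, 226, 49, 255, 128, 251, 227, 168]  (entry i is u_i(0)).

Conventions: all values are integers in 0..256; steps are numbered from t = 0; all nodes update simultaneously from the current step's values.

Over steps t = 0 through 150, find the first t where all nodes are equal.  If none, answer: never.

Answer: 7
Key observation: Synchronization is absorbing here: once all nodes are equal they stay equal, and step 7 is the first all-equal step.

Derivation:
t=0: [12, 196, 32, 170, 95, 4, 86, 155, 193, 37, 124, 182, 251, 226, 49, 255, 128, 251, 227, 168]  (not all equal)
t=1: [233, 193, 55, 191, 135, 216, 139, 193, 200, 48, 199, 203, 213, 204, 70, 211, 205, 213, 211, 192]  (not all equal)
t=2: [212, 199, 91, 199, 190, 210, 205, 202, 202, 72, 210, 209, 210, 204, 104, 210, 210, 210, 210, 198]  (not all equal)
t=3: [210, 205, 147, 205, 198, 210, 210, 206, 204, 114, 210, 210, 210, 207, 160, 211, 210, 211, 210, 205]  (not all equal)
t=4: [210, 209, 205, 209, 206, 211, 210, 209, 208, 182, 211, 211, 210, 209, 204, 211, 211, 211, 210, 209]  (not all equal)
t=5: [210, 210, 210, 210, 209, 211, 210, 210, 209, 208, 211, 211, 210, 210, 209, 211, 211, 211, 210, 210]  (not all equal)
t=6: [211, 211, 211, 210, 210, 211, 211, 210, 210, 210, 211, 211, 211, 210, 210, 211, 211, 211, 211, 210]  (not all equal)
t=7: [211, 211, 211, 211, 211, 211, 211, 211, 211, 211, 211, 211, 211, 211, 211, 211, 211, 211, 211, 211]  (all equal)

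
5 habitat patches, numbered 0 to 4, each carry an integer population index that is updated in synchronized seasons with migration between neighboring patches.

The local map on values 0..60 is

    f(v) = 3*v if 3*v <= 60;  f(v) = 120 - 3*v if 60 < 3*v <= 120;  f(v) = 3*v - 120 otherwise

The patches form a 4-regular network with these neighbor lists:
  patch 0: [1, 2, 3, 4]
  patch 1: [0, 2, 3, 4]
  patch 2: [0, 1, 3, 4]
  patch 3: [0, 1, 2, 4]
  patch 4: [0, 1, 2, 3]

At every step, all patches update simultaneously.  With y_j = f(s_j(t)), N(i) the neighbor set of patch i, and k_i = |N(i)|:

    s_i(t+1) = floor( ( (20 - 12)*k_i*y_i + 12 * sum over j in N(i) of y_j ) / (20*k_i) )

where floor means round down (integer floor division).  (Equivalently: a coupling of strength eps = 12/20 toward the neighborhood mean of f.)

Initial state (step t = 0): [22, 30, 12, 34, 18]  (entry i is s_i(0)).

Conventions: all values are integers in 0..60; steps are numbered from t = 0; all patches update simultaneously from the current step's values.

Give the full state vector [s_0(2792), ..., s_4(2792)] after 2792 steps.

Simulating step by step:
t=0: [22, 30, 12, 34, 18]
t=1: [42, 36, 37, 33, 42]
t=2: [9, 11, 10, 13, 9]
t=3: [30, 31, 30, 33, 30]
t=4: [28, 27, 28, 25, 28]
t=5: [37, 38, 37, 40, 37]
t=6: [7, 6, 7, 4, 7]
t=7: [19, 18, 19, 16, 19]
t=8: [55, 54, 55, 52, 55]
t=9: [43, 42, 43, 40, 43]
t=10: [7, 6, 7, 4, 7]

Answer: [55, 54, 55, 52, 55]
Key observation: The state at step 6, [7, 6, 7, 4, 7], reappears at step 10: the system is in a cycle of period 4 from step 6 on.  Therefore the state at step 2792 equals the state at step 6 + ((2792 - 6) mod 4) = 8, which is [55, 54, 55, 52, 55].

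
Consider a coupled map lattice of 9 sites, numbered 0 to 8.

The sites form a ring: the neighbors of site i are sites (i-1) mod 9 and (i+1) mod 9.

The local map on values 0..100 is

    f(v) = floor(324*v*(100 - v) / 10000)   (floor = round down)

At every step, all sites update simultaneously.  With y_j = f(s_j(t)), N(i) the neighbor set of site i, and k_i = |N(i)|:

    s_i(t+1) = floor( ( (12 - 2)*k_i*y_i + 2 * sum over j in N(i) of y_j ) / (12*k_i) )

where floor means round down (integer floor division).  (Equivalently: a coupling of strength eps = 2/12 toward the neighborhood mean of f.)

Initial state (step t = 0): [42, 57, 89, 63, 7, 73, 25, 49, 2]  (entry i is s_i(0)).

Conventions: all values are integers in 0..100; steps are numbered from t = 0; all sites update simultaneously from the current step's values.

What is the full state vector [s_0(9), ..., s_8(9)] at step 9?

Simulating step by step:
t=0: [42, 57, 89, 63, 7, 73, 25, 49, 2]
t=1: [72, 74, 38, 66, 29, 59, 61, 72, 18]
t=2: [63, 63, 74, 71, 67, 76, 76, 64, 50]
t=3: [75, 73, 63, 66, 69, 60, 60, 73, 79]
t=4: [59, 63, 73, 72, 69, 76, 75, 63, 54]
t=5: [77, 74, 64, 65, 67, 59, 61, 74, 79]
t=6: [57, 62, 72, 72, 71, 77, 75, 62, 54]
t=7: [78, 75, 65, 65, 65, 58, 61, 75, 79]
t=8: [55, 60, 71, 73, 73, 77, 75, 60, 53]
t=9: [79, 76, 66, 63, 62, 57, 61, 75, 79]

Answer: [79, 76, 66, 63, 62, 57, 61, 75, 79]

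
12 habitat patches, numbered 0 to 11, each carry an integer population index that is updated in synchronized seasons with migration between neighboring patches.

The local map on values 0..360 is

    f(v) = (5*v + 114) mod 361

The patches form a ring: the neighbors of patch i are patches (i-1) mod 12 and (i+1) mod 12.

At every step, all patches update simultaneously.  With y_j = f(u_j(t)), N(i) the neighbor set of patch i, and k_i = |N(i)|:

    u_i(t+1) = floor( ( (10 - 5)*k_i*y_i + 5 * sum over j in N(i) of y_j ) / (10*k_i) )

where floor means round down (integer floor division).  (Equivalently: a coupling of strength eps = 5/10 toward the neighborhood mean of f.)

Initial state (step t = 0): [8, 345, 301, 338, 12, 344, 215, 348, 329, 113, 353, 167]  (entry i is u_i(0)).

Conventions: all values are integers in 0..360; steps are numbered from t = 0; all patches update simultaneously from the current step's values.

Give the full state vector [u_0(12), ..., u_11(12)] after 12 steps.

Simulating step by step:
t=0: [8, 345, 301, 338, 12, 344, 215, 348, 329, 113, 353, 167]
t=1: [142, 99, 186, 267, 184, 84, 72, 129, 249, 256, 173, 170]
t=2: [173, 230, 224, 161, 200, 192, 109, 115, 225, 288, 266, 210]
t=3: [194, 192, 170, 144, 152, 258, 319, 277, 187, 94, 47, 104]
t=4: [156, 236, 237, 154, 184, 264, 226, 175, 233, 280, 298, 224]
t=5: [176, 202, 201, 213, 284, 293, 235, 222, 182, 124, 135, 158]
t=6: [191, 97, 52, 79, 102, 141, 172, 197, 189, 98, 82, 175]
t=7: [299, 209, 103, 143, 192, 177, 154, 155, 233, 246, 209, 261]
t=8: [185, 146, 179, 208, 272, 267, 192, 173, 205, 198, 187, 228]
t=9: [231, 212, 191, 114, 34, 98, 241, 230, 97, 106, 211, 246]
t=10: [181, 178, 277, 319, 283, 251, 224, 209, 235, 222, 179, 198]
t=11: [224, 229, 164, 167, 180, 202, 166, 127, 157, 193, 184, 156]
t=12: [162, 178, 206, 239, 213, 149, 128, 113, 184, 300, 288, 201]

Answer: [162, 178, 206, 239, 213, 149, 128, 113, 184, 300, 288, 201]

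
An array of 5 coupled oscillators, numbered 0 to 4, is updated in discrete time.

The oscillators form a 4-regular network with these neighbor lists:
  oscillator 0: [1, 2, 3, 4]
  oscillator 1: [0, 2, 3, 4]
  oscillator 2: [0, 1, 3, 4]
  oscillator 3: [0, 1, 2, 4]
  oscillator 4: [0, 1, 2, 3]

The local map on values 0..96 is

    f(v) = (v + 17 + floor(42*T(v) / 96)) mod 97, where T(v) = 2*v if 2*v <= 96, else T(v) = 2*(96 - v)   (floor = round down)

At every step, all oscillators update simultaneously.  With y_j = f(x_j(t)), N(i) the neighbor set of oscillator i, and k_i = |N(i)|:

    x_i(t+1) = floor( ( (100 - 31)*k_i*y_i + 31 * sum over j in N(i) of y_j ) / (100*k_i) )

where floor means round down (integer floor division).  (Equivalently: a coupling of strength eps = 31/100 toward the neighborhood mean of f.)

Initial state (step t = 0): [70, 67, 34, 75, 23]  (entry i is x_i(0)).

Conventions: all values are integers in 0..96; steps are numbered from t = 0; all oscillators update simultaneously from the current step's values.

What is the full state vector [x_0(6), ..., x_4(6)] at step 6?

Answer: [13, 13, 10, 13, 10]

Derivation:
t=0: [70, 67, 34, 75, 23]
t=1: [21, 21, 62, 21, 50]
t=2: [48, 48, 21, 48, 20]
t=3: [16, 16, 45, 16, 43]
t=4: [40, 40, 13, 40, 11]
t=5: [83, 83, 52, 83, 50]
t=6: [13, 13, 10, 13, 10]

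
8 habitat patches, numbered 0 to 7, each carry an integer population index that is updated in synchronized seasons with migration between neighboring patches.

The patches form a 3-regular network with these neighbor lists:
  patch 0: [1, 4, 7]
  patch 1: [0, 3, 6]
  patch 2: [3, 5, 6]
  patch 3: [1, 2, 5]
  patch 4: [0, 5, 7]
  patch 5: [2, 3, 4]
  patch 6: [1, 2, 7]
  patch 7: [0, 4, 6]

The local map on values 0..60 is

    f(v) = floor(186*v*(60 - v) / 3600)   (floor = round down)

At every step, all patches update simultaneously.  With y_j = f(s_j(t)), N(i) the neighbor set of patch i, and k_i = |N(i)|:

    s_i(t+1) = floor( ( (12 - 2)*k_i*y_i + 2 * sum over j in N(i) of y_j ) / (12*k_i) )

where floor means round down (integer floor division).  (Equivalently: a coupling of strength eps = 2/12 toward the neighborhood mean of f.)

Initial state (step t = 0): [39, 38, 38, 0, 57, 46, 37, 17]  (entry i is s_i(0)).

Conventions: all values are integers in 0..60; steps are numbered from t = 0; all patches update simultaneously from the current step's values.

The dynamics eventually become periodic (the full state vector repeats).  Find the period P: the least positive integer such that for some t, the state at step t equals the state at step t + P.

Answer: 2
Key observation: The state at step 7, [41, 40, 40, 40, 41, 40, 40, 41], reappears at step 9 — and no state repeats earlier — so the cycle the system enters has period 2.

Derivation:
t=0: [39, 38, 38, 0, 57, 46, 37, 17]
t=1: [39, 40, 40, 6, 12, 30, 42, 36]
t=2: [41, 39, 39, 20, 31, 43, 39, 42]
t=3: [40, 41, 41, 40, 44, 38, 41, 39]
t=4: [40, 40, 40, 41, 37, 42, 40, 41]
t=5: [41, 40, 40, 40, 42, 39, 40, 40]
t=6: [40, 40, 41, 41, 39, 41, 41, 40]
t=7: [41, 40, 40, 40, 41, 40, 40, 41]
t=8: [40, 40, 41, 41, 40, 40, 40, 40]
t=9: [41, 40, 40, 40, 41, 40, 40, 41]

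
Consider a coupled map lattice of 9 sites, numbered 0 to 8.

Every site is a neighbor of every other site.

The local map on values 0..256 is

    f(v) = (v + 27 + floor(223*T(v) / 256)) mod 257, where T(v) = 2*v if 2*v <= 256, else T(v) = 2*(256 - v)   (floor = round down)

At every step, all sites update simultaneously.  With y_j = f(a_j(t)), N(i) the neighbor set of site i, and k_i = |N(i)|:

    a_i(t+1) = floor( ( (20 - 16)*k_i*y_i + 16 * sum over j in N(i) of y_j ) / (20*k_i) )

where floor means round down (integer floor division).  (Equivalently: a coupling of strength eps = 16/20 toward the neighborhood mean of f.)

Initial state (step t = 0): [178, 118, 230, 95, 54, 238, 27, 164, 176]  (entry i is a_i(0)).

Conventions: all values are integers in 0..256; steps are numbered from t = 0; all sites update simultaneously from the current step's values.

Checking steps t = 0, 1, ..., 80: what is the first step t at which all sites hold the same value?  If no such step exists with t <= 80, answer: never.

Answer: 4
Key observation: Synchronization is absorbing here: once all sites are equal they stay equal, and step 4 is the first all-equal step.

Derivation:
t=0: [178, 118, 230, 95, 54, 238, 27, 164, 176]  (not all equal)
t=1: [82, 83, 79, 77, 92, 78, 84, 83, 83]  (not all equal)
t=2: [200, 201, 199, 199, 177, 199, 175, 201, 201]  (not all equal)
t=3: [70, 70, 70, 70, 72, 70, 72, 70, 70]  (not all equal)
t=4: [219, 219, 219, 219, 219, 219, 219, 219, 219]  (all equal)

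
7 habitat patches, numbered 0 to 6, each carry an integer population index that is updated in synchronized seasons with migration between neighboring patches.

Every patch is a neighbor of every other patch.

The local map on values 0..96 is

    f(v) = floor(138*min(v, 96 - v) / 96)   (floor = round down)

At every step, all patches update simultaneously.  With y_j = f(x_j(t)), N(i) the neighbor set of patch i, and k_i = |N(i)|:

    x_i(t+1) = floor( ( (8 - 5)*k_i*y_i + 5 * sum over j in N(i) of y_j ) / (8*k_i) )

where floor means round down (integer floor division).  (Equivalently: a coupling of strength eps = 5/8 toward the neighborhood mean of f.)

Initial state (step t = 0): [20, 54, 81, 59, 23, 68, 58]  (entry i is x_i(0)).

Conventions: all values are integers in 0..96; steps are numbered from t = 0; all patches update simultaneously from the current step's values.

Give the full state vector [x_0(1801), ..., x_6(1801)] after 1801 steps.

Simulating step by step:
t=0: [20, 54, 81, 59, 23, 68, 58]
t=1: [37, 46, 35, 44, 39, 40, 44]
t=2: [56, 60, 56, 59, 57, 57, 59]
t=3: [55, 53, 55, 54, 55, 55, 54]
t=4: [58, 59, 58, 59, 58, 58, 59]
t=5: [53, 53, 53, 53, 53, 53, 53]
t=6: [61, 61, 61, 61, 61, 61, 61]
t=7: [50, 50, 50, 50, 50, 50, 50]
t=8: [66, 66, 66, 66, 66, 66, 66]
t=9: [43, 43, 43, 43, 43, 43, 43]
t=10: [61, 61, 61, 61, 61, 61, 61]

Answer: [43, 43, 43, 43, 43, 43, 43]
Key observation: The state at step 6, [61, 61, 61, 61, 61, 61, 61], reappears at step 10: the system is in a cycle of period 4 from step 6 on.  Therefore the state at step 1801 equals the state at step 6 + ((1801 - 6) mod 4) = 9, which is [43, 43, 43, 43, 43, 43, 43].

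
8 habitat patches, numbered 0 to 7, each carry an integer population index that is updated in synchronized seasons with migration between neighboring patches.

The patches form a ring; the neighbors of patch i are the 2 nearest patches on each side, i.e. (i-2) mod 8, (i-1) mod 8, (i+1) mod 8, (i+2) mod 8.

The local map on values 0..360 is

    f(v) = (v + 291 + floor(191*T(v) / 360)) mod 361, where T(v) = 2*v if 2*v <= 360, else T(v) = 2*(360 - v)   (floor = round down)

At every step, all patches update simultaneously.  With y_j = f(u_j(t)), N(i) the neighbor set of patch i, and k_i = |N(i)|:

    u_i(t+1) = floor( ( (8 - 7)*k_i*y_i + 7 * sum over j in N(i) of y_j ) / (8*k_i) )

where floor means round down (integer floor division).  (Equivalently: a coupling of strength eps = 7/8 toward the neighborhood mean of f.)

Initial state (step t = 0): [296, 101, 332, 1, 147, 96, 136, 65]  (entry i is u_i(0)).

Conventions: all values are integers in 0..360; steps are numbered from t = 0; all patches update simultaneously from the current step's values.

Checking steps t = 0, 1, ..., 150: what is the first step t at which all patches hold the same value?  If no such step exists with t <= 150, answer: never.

Answer: 3
Key observation: Synchronization is absorbing here: once all patches are equal they stay equal, and step 3 is the first all-equal step.

Derivation:
t=0: [296, 101, 332, 1, 147, 96, 136, 65]  (not all equal)
t=1: [190, 222, 245, 209, 230, 190, 182, 175]  (not all equal)
t=2: [296, 296, 298, 298, 298, 296, 297, 298]  (not all equal)
t=3: [293, 293, 293, 293, 293, 293, 293, 293]  (all equal)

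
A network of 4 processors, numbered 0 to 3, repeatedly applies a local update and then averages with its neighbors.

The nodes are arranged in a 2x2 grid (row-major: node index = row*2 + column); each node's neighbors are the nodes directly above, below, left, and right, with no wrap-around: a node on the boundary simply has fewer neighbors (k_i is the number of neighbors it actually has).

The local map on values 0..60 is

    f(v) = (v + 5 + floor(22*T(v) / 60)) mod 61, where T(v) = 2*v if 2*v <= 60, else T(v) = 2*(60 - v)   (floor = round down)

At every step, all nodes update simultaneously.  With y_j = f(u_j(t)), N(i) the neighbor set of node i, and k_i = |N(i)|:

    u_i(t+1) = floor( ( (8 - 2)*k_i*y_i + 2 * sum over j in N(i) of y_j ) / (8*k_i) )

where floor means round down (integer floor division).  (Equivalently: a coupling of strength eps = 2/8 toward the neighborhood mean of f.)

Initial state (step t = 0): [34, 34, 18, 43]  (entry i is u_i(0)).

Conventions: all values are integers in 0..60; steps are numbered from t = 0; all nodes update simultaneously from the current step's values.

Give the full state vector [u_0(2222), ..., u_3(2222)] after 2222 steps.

Answer: [8, 1, 43, 8]
Key observation: The state at step 10, [8, 1, 43, 8], reappears at step 14: the system is in a cycle of period 4 from step 10 on.  Therefore the state at step 2222 equals the state at step 10 + ((2222 - 10) mod 4) = 10, which is [8, 1, 43, 8].

Derivation:
t=0: [34, 34, 18, 43]
t=1: [55, 58, 41, 56]
t=2: [9, 2, 44, 9]
t=3: [23, 11, 50, 23]
t=4: [36, 29, 11, 36]
t=5: [53, 55, 32, 53]
t=6: [8, 2, 43, 8]
t=7: [22, 10, 49, 22]
t=8: [35, 27, 11, 35]
t=9: [52, 52, 32, 52]
t=10: [8, 1, 43, 8]
t=11: [21, 9, 49, 21]
t=12: [33, 25, 11, 33]
t=13: [51, 50, 32, 51]
t=14: [8, 1, 43, 8]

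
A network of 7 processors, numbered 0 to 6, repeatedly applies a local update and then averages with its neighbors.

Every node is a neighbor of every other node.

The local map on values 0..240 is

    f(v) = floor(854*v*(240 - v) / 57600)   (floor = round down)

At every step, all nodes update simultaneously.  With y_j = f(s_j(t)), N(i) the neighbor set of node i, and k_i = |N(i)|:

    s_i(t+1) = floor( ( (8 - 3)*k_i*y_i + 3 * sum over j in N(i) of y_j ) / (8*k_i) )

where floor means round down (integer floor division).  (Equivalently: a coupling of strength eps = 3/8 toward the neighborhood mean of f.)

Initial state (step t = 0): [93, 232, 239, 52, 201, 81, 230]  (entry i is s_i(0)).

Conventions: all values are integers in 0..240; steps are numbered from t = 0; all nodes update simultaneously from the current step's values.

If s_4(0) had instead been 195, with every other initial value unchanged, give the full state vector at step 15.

Answer: [85, 85, 85, 85, 85, 85, 85]
Key observation: This trace re-runs the system from the modified initial state.

Derivation:
t=0: [93, 232, 239, 52, 195, 81, 230]
t=1: [159, 60, 47, 126, 118, 152, 64]
t=2: [186, 169, 155, 198, 199, 191, 173]
t=3: [150, 166, 176, 136, 134, 144, 163]
t=4: [197, 187, 178, 202, 203, 199, 189]
t=5: [127, 139, 149, 121, 119, 125, 137]
t=6: [211, 208, 204, 211, 211, 211, 209]
t=7: [92, 96, 102, 92, 92, 92, 95]
t=8: [201, 203, 205, 201, 201, 201, 203]
t=9: [114, 111, 109, 114, 114, 114, 111]
t=10: [211, 211, 211, 211, 211, 211, 211]
t=11: [90, 90, 90, 90, 90, 90, 90]
t=12: [200, 200, 200, 200, 200, 200, 200]
t=13: [118, 118, 118, 118, 118, 118, 118]
t=14: [213, 213, 213, 213, 213, 213, 213]
t=15: [85, 85, 85, 85, 85, 85, 85]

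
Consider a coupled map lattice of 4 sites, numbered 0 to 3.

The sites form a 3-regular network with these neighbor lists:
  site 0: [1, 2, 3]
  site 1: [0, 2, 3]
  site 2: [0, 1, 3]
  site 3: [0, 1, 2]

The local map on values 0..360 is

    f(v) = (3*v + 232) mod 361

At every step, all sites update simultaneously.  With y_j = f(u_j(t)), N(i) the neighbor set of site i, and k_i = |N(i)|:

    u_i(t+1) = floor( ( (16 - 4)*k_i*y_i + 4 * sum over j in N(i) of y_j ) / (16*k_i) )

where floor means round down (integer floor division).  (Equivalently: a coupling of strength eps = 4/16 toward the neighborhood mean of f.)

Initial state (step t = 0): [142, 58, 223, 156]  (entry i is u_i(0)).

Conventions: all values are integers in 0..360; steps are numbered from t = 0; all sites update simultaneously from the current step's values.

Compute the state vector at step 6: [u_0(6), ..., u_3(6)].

Answer: [238, 158, 142, 158]

Derivation:
t=0: [142, 58, 223, 156]
t=1: [269, 101, 191, 297]
t=2: [262, 167, 106, 77]
t=3: [247, 57, 175, 117]
t=4: [213, 73, 69, 193]
t=5: [133, 93, 85, 93]
t=6: [238, 158, 142, 158]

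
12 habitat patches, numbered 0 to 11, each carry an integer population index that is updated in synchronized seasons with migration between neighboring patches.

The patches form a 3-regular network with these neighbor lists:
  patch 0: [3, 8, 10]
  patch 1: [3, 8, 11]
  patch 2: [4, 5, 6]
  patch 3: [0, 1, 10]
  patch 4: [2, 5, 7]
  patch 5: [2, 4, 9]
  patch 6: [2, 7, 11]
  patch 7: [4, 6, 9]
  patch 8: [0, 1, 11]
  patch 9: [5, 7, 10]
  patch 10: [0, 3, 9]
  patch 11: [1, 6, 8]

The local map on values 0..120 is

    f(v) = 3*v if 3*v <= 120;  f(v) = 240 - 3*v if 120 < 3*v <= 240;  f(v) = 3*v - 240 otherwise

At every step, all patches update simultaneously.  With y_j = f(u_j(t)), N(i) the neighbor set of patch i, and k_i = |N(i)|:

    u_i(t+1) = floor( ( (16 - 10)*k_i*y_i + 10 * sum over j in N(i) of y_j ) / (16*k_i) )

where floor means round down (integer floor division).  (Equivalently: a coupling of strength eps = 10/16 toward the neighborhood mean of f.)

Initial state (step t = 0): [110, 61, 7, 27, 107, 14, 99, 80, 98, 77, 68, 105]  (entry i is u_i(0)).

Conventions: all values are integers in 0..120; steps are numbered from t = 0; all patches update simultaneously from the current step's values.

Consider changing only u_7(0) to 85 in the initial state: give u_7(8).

Simulating step by step:
t=0: [110, 61, 7, 27, 107, 14, 99, 85, 98, 77, 68, 105]
t=1: [69, 65, 45, 68, 46, 38, 44, 36, 66, 22, 51, 63]
t=2: [46, 43, 106, 47, 106, 99, 95, 98, 42, 89, 60, 59]
t=3: [95, 99, 66, 94, 68, 59, 57, 51, 100, 45, 70, 79]
t=4: [44, 43, 50, 43, 53, 61, 53, 76, 44, 76, 51, 39]
t=5: [104, 111, 79, 105, 63, 59, 76, 40, 110, 37, 80, 106]
t=6: [61, 85, 27, 62, 57, 58, 46, 81, 84, 79, 53, 69]
t=7: [52, 26, 79, 52, 57, 56, 62, 37, 26, 32, 54, 39]
t=8: [81, 87, 41, 81, 64, 62, 68, 87, 87, 90, 84, 87]

Answer: u_7(8) = 87
Key observation: This trace re-runs the system from the modified initial state.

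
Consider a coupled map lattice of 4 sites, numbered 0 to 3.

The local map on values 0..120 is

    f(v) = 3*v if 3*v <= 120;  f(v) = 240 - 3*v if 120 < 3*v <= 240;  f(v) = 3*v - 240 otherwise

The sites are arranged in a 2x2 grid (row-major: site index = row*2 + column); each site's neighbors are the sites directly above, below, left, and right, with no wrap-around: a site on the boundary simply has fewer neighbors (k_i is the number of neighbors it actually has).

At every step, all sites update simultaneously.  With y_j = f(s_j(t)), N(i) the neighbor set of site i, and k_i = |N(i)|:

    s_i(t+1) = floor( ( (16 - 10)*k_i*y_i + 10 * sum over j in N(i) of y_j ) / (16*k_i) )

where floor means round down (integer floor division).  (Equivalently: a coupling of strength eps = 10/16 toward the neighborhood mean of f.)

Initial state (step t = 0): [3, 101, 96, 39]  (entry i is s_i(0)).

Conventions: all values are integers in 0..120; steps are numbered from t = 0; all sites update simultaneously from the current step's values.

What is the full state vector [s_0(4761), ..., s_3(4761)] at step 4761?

Answer: [36, 36, 37, 36]
Key observation: The state at step 28, [12, 12, 13, 12], reappears at step 32: the system is in a cycle of period 4 from step 28 on.  Therefore the state at step 4761 equals the state at step 28 + ((4761 - 28) mod 4) = 29, which is [36, 36, 37, 36].

Derivation:
t=0: [3, 101, 96, 39]
t=1: [38, 63, 57, 78]
t=2: [80, 56, 63, 39]
t=3: [38, 63, 55, 82]
t=4: [82, 56, 65, 41]
t=5: [38, 65, 55, 80]
t=6: [80, 52, 63, 37]
t=7: [42, 66, 53, 83]
t=8: [81, 54, 68, 41]
t=9: [36, 66, 51, 79]
t=10: [80, 50, 67, 41]
t=11: [40, 70, 51, 84]
t=12: [81, 52, 73, 41]
t=13: [33, 69, 45, 76]
t=14: [80, 47, 74, 47]
t=15: [36, 68, 37, 73]
t=16: [86, 53, 81, 53]
t=17: [33, 61, 32, 56]
t=18: [84, 74, 89, 74]
t=19: [18, 16, 19, 20]
t=20: [53, 53, 57, 55]
t=21: [77, 79, 74, 75]
t=22: [9, 8, 14, 12]
t=23: [30, 28, 35, 34]
t=24: [92, 91, 99, 97]
t=25: [41, 39, 48, 47]
t=26: [110, 111, 103, 103]
t=27: [84, 84, 75, 76]
t=28: [12, 12, 13, 12]
t=29: [36, 36, 37, 36]
t=30: [108, 108, 109, 108]
t=31: [84, 84, 85, 84]
t=32: [12, 12, 13, 12]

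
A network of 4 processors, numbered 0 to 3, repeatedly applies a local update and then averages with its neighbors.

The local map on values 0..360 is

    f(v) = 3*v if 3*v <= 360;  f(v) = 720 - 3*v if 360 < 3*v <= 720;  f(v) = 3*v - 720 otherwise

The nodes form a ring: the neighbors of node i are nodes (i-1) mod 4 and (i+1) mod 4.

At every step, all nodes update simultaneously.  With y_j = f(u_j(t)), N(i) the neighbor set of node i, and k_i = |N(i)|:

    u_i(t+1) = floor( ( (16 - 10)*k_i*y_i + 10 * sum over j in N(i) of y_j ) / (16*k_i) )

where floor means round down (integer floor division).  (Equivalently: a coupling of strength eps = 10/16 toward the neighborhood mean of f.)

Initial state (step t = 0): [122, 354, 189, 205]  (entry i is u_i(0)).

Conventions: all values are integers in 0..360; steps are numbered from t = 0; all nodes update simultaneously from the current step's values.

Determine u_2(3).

Simulating step by step:
t=0: [122, 354, 189, 205]
t=1: [272, 286, 197, 197]
t=2: [119, 122, 131, 118]
t=3: [355, 346, 343, 346]

Answer: u_2(3) = 343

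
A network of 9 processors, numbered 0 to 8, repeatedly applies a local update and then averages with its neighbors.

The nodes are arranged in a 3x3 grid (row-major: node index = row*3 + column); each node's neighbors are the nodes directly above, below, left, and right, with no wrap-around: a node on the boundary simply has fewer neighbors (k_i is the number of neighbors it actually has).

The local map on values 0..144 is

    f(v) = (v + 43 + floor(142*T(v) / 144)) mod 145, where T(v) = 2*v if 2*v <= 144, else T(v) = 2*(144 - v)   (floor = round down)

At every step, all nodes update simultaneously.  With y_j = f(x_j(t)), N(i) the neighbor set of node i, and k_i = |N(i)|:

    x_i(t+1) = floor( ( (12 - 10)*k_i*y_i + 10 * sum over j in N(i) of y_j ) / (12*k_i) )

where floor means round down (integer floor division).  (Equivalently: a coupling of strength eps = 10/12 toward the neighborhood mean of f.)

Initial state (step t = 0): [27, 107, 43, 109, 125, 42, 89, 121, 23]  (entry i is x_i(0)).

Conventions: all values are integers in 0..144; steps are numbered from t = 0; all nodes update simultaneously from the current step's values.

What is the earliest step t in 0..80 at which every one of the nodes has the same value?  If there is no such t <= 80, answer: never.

Simulating step by step:
t=0: [27, 107, 43, 109, 125, 42, 89, 121, 23]  (not all equal)
t=1: [84, 70, 45, 89, 59, 58, 74, 84, 54]  (not all equal)
t=2: [100, 74, 78, 94, 89, 56, 99, 83, 80]  (not all equal)
t=3: [97, 97, 90, 88, 91, 95, 93, 95, 86]  (not all equal)
t=4: [90, 90, 89, 91, 90, 94, 92, 93, 90]  (not all equal)
t=5: [93, 94, 92, 93, 92, 93, 92, 92, 91]  (not all equal)
t=6: [90, 91, 90, 91, 91, 92, 91, 92, 91]  (not all equal)
t=7: [93, 93, 92, 93, 92, 93, 92, 92, 92]  (not all equal)
t=8: [91, 91, 91, 91, 91, 91, 91, 92, 91]  (not all equal)
t=9: [93, 93, 93, 93, 92, 93, 92, 92, 92]  (not all equal)
t=10: [91, 91, 91, 91, 91, 91, 91, 92, 91]  (not all equal)

Answer: never
Key observation: The state at step 8 reappears at step 10 — the system is in a cycle of period 2 from step 8 on.  No step 0..10 is synchronized, and the cycle repeats forever, so no step up to 80 (or ever) has all nodes equal.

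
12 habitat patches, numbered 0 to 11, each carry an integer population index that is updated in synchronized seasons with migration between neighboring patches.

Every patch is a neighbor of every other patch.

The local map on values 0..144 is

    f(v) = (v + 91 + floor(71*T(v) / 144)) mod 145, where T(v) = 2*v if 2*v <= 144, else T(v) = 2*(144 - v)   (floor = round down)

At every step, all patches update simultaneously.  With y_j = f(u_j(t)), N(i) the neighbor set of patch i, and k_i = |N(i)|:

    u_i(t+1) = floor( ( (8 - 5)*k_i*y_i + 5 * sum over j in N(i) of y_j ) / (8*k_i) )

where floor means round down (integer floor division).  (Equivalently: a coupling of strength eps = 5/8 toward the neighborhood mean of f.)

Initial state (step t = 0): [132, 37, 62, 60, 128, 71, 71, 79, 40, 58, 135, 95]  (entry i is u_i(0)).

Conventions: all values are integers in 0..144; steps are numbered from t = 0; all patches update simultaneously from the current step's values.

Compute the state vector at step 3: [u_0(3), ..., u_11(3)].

Simulating step by step:
t=0: [132, 37, 62, 60, 128, 71, 71, 79, 40, 58, 135, 95]
t=1: [77, 54, 70, 69, 77, 76, 76, 77, 56, 68, 77, 77]
t=2: [84, 72, 82, 82, 84, 84, 84, 84, 73, 81, 84, 84]
t=3: [89, 89, 89, 89, 89, 89, 89, 89, 89, 89, 89, 89]

Answer: [89, 89, 89, 89, 89, 89, 89, 89, 89, 89, 89, 89]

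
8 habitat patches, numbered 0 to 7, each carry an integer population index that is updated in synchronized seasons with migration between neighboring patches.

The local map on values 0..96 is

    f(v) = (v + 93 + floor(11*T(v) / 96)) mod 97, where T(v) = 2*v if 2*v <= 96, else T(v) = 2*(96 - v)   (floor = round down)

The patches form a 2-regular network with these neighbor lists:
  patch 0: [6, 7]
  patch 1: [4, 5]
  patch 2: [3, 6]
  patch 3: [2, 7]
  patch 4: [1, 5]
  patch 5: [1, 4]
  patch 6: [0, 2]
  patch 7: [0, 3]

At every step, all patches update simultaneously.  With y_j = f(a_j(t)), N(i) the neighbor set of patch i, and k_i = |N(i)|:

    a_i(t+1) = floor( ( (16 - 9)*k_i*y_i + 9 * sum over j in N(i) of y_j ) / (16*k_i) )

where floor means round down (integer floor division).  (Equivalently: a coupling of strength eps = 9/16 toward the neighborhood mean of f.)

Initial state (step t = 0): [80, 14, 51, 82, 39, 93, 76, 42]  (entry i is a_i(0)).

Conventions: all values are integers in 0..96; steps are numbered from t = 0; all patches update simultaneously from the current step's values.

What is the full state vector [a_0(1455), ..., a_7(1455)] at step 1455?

Simulating step by step:
t=0: [80, 14, 51, 82, 39, 93, 76, 42]
t=1: [69, 42, 69, 64, 47, 54, 71, 65]
t=2: [70, 52, 70, 68, 53, 53, 71, 68]
t=3: [71, 58, 71, 70, 58, 58, 71, 70]
t=4: [71, 62, 71, 71, 62, 62, 72, 71]
t=5: [72, 65, 72, 72, 65, 65, 72, 72]
t=6: [73, 68, 73, 73, 68, 68, 73, 73]
t=7: [74, 70, 74, 74, 70, 70, 74, 74]
t=8: [75, 71, 75, 75, 71, 71, 75, 75]
t=9: [75, 72, 75, 75, 72, 72, 75, 75]
t=10: [75, 73, 75, 75, 73, 73, 75, 75]
t=11: [75, 74, 75, 75, 74, 74, 75, 75]
t=12: [75, 75, 75, 75, 75, 75, 75, 75]
t=13: [75, 75, 75, 75, 75, 75, 75, 75]

Answer: [75, 75, 75, 75, 75, 75, 75, 75]
Key observation: The state at step 12, [75, 75, 75, 75, 75, 75, 75, 75], reappears at step 13: the system is in a cycle of period 1 from step 12 on.  Therefore the state at step 1455 equals the state at step 12 + ((1455 - 12) mod 1) = 12, which is [75, 75, 75, 75, 75, 75, 75, 75].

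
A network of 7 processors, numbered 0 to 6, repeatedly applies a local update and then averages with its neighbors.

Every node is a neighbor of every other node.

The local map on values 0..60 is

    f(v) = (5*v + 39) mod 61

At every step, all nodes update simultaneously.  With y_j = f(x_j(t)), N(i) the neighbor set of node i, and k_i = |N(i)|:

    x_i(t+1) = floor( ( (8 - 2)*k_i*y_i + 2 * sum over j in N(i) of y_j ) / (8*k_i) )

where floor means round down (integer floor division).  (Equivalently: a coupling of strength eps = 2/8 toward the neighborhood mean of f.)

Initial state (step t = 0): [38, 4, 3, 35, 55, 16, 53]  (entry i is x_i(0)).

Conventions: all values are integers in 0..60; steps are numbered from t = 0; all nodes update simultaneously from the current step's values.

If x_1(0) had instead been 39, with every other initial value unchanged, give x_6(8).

Answer: x_6(8) = 43
Key observation: This trace re-runs the system from the modified initial state.

Derivation:
t=0: [38, 39, 3, 35, 55, 16, 53]
t=1: [45, 49, 51, 34, 19, 53, 55]
t=2: [23, 37, 44, 27, 17, 51, 15]
t=3: [32, 39, 20, 47, 11, 45, 47]
t=4: [19, 44, 20, 29, 31, 22, 29]
t=5: [12, 14, 15, 4, 11, 22, 4]
t=6: [40, 47, 50, 55, 36, 32, 55]
t=7: [48, 29, 40, 14, 33, 19, 14]
t=8: [34, 9, 48, 43, 24, 17, 43]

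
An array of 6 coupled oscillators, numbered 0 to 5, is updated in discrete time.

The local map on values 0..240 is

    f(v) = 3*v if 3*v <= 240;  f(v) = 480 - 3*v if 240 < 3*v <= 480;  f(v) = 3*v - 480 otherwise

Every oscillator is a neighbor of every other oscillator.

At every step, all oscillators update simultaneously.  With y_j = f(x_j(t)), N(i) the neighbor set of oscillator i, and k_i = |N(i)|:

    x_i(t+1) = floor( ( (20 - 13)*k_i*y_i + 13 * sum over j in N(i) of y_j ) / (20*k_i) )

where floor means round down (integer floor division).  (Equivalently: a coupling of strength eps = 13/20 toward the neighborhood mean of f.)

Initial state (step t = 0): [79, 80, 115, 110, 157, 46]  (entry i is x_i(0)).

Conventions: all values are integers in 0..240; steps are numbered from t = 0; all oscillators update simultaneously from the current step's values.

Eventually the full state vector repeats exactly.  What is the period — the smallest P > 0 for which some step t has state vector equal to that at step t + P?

Simulating step by step:
t=0: [79, 80, 115, 110, 157, 46]
t=1: [170, 170, 147, 151, 120, 148]
t=2: [43, 43, 45, 42, 63, 44]
t=3: [137, 137, 138, 136, 150, 138]
t=4: [63, 63, 62, 64, 54, 62]
t=5: [185, 185, 184, 185, 179, 184]
t=6: [71, 71, 71, 71, 67, 71]
t=7: [211, 211, 211, 211, 208, 211]
t=8: [151, 151, 151, 151, 149, 151]
t=9: [27, 27, 27, 27, 29, 27]
t=10: [81, 81, 81, 81, 83, 81]
t=11: [236, 236, 236, 236, 234, 236]
t=12: [227, 227, 227, 227, 225, 227]
t=13: [200, 200, 200, 200, 198, 200]
t=14: [119, 119, 119, 119, 117, 119]
t=15: [123, 123, 123, 123, 125, 123]
t=16: [110, 110, 110, 110, 108, 110]
t=17: [150, 150, 150, 150, 152, 150]
t=18: [29, 29, 29, 29, 27, 29]
t=19: [86, 86, 86, 86, 84, 86]
t=20: [222, 222, 222, 222, 224, 222]
t=21: [186, 186, 186, 186, 188, 186]
t=22: [78, 78, 78, 78, 80, 78]
t=23: [234, 234, 234, 234, 236, 234]
t=24: [222, 222, 222, 222, 224, 222]

Answer: 4
Key observation: The state at step 20, [222, 222, 222, 222, 224, 222], reappears at step 24 — and no state repeats earlier — so the cycle the system enters has period 4.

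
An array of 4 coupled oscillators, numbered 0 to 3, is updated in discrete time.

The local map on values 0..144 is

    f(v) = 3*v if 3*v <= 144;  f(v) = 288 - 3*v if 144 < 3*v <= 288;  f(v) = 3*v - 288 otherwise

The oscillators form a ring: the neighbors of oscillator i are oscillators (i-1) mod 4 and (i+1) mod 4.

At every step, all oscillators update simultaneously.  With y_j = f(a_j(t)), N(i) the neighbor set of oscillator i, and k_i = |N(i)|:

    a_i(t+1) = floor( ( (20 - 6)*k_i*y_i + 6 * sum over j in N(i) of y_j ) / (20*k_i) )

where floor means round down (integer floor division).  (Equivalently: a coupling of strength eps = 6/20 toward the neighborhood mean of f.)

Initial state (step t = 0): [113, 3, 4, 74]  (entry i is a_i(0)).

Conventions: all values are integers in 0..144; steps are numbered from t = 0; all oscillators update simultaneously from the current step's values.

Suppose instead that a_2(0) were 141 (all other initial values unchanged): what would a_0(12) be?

Answer: a_0(12) = 33
Key observation: This trace re-runs the system from the modified initial state.

Derivation:
t=0: [113, 3, 141, 74]
t=1: [46, 34, 105, 74]
t=2: [121, 96, 44, 70]
t=3: [64, 31, 104, 85]
t=4: [86, 83, 35, 41]
t=5: [45, 47, 97, 106]
t=6: [120, 119, 27, 41]
t=7: [79, 71, 85, 109]
t=8: [52, 65, 40, 39]
t=9: [123, 102, 115, 119]
t=10: [69, 33, 52, 69]
t=11: [83, 101, 119, 88]
t=12: [33, 26, 54, 33]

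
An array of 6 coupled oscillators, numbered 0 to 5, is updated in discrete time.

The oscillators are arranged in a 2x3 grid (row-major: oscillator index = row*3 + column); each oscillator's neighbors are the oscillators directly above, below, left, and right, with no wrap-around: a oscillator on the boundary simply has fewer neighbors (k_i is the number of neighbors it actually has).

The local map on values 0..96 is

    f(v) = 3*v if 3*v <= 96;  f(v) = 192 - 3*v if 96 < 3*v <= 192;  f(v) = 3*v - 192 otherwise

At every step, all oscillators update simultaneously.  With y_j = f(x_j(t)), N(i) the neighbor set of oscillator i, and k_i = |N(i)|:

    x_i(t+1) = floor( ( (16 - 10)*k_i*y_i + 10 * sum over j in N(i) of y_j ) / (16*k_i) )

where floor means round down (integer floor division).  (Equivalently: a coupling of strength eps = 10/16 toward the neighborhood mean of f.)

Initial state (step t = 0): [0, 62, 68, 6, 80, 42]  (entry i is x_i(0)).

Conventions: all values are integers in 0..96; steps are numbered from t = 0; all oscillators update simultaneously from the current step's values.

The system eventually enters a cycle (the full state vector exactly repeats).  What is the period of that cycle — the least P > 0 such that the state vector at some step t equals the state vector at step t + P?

Simulating step by step:
t=0: [0, 62, 68, 6, 80, 42]
t=1: [7, 14, 27, 21, 36, 43]
t=2: [40, 54, 63, 56, 66, 75]
t=3: [43, 28, 20, 33, 20, 15]
t=4: [78, 69, 62, 73, 68, 54]
t=5: [28, 18, 16, 27, 19, 16]
t=6: [73, 59, 49, 74, 59, 50]
t=7: [24, 23, 34, 24, 23, 34]
t=8: [71, 74, 83, 71, 74, 83]
t=9: [23, 33, 48, 23, 33, 48]
t=10: [76, 78, 62, 76, 78, 62]
t=11: [37, 33, 17, 37, 33, 17]
t=12: [84, 81, 64, 84, 81, 64]
t=13: [57, 42, 15, 57, 42, 15]
t=14: [35, 52, 51, 35, 52, 51]
t=15: [71, 47, 38, 71, 47, 38]
t=16: [30, 50, 69, 30, 50, 69]
t=17: [75, 46, 23, 75, 46, 23]
t=18: [39, 52, 64, 39, 52, 64]
t=19: [62, 36, 11, 62, 36, 11]
t=20: [30, 57, 48, 30, 57, 48]
t=21: [68, 41, 39, 68, 41, 39]
t=22: [29, 58, 73, 29, 58, 73]
t=23: [65, 34, 24, 65, 34, 24]
t=24: [30, 68, 77, 30, 68, 77]
t=25: [65, 33, 30, 65, 33, 30]
t=26: [31, 73, 90, 31, 73, 90]
t=27: [72, 51, 62, 72, 51, 62]
t=28: [28, 29, 16, 28, 29, 16]
t=29: [84, 78, 60, 84, 78, 60]
t=30: [54, 39, 21, 54, 39, 21]
t=31: [44, 63, 66, 44, 63, 66]
t=32: [42, 15, 5, 42, 15, 5]
t=33: [59, 43, 24, 59, 43, 24]
t=34: [30, 54, 69, 30, 54, 69]
t=35: [71, 39, 19, 71, 39, 19]
t=36: [37, 60, 62, 37, 60, 62]
t=37: [59, 25, 7, 59, 25, 7]
t=38: [33, 51, 37, 33, 51, 37]
t=39: [76, 59, 67, 76, 59, 67]
t=40: [29, 18, 10, 29, 18, 10]
t=41: [76, 55, 37, 76, 55, 37]
t=42: [33, 40, 64, 33, 40, 64]
t=43: [86, 61, 22, 86, 61, 22]
t=44: [48, 32, 48, 48, 32, 48]
t=45: [63, 76, 63, 63, 76, 63]
t=46: [13, 22, 13, 13, 22, 13]
t=47: [47, 54, 47, 47, 54, 47]
t=48: [44, 38, 44, 44, 38, 44]
t=49: [65, 70, 65, 65, 70, 65]
t=50: [7, 11, 7, 7, 11, 7]
t=51: [24, 28, 24, 24, 28, 24]
t=52: [75, 79, 75, 75, 79, 75]
t=53: [36, 40, 36, 36, 40, 36]
t=54: [80, 77, 80, 80, 77, 80]
t=55: [45, 42, 45, 45, 42, 45]
t=56: [59, 62, 59, 59, 62, 59]
t=57: [12, 9, 12, 12, 9, 12]
t=58: [33, 30, 33, 33, 30, 33]
t=59: [92, 91, 92, 92, 91, 92]
t=60: [83, 82, 83, 83, 82, 83]
t=61: [56, 55, 56, 56, 55, 56]
t=62: [24, 25, 24, 24, 25, 24]
t=63: [72, 73, 72, 72, 73, 72]
t=64: [24, 25, 24, 24, 25, 24]

Answer: 2
Key observation: The state at step 62, [24, 25, 24, 24, 25, 24], reappears at step 64 — and no state repeats earlier — so the cycle the system enters has period 2.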